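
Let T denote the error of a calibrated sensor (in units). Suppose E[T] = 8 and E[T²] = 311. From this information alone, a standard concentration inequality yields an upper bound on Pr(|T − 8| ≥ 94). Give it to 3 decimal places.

The first two moments determine the variance, so Chebyshev's inequality is the sharpest standard bound available.
Var(T) = E[T²] − (E[T])² = 311 − 64 = 247.
Chebyshev's inequality: Pr(|T − μ| ≥ t) ≤ Var(T)/t² = 247/8836 = 0.0280.

0.028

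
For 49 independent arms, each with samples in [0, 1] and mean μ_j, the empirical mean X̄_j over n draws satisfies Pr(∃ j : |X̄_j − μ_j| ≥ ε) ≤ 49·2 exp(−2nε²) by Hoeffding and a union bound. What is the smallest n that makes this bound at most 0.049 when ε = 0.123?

Need 2·49·exp(−2nε²) ≤ 0.049, i.e. exp(−2nε²) ≤ 0.049/98.
So 2nε² ≥ ln(98/0.049) = 7.600902.
Hence n ≥ 7.600902/(2·0.123²) = 251.203.
The smallest integer n is 252.

252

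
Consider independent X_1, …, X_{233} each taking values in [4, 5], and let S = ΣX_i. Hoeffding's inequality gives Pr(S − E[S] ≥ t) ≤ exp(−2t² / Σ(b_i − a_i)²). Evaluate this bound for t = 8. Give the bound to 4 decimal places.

Σ(b_i − a_i)² = 233·(1)² = 233.
Exponent = 2·8²/233 = 0.5494.
Bound = exp(−0.5494) = 0.57732.

0.5773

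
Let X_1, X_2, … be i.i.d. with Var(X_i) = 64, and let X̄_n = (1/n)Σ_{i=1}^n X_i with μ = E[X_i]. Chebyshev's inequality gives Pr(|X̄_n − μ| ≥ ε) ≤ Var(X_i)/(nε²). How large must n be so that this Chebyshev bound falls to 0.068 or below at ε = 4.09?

Require 64/(n·4.09²) ≤ 0.068, i.e. n ≥ 64/(0.068·4.09²) = 56.263.
The smallest integer n is 57.

57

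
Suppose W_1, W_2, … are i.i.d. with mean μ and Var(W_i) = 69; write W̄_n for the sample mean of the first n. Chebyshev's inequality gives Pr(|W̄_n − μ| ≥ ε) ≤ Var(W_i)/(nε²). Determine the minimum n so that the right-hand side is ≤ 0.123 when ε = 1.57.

228

Require 69/(n·1.57²) ≤ 0.123, i.e. n ≥ 69/(0.123·1.57²) = 227.586.
The smallest integer n is 228.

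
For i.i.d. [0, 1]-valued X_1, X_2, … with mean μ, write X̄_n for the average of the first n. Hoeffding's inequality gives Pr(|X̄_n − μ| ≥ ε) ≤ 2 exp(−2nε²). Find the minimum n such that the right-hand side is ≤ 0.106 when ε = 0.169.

Require 2·exp(−2nε²) ≤ 0.106, i.e. 2nε² ≥ ln(2/0.106) = 2.937463.
So n ≥ 2.937463 / (2·0.169²) = 51.424.
The smallest integer n is 52.

52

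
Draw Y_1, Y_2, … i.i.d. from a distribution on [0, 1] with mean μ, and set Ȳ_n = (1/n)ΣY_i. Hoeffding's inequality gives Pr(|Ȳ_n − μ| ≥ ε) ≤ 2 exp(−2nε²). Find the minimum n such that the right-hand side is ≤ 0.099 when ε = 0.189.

43

Require 2·exp(−2nε²) ≤ 0.099, i.e. 2nε² ≥ ln(2/0.099) = 3.005783.
So n ≥ 3.005783 / (2·0.189²) = 42.073.
The smallest integer n is 43.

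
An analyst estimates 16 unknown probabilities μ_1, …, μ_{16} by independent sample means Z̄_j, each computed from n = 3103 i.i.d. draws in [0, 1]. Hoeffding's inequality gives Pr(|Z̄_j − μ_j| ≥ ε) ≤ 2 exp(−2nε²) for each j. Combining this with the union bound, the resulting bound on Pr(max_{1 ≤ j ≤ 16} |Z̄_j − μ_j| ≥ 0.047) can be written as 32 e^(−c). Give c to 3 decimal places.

Union bound over the 16 events: Pr(max_{1 ≤ j ≤ 16} |Z̄_j − μ_j| ≥ 0.047) ≤ 16·2·exp(−2nε²) = 32 exp(−2·3103·0.047²).
So c = 2·3103·0.047² = 13.7091.

13.709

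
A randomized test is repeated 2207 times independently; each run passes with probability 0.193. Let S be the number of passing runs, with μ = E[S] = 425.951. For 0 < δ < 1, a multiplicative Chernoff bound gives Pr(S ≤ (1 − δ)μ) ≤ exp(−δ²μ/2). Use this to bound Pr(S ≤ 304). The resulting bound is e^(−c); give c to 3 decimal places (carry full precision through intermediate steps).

17.457

Write 304 = (1 − δ)μ, so δ = 1 − 304/425.951 = 0.2863029…
Then the exponent is δ²μ/2 = (μ − 304)²/(2μ) = 17.457462.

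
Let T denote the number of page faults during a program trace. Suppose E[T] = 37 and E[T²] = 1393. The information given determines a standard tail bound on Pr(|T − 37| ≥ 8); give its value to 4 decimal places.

0.3750

The first two moments determine the variance, so Chebyshev's inequality is the sharpest standard bound available.
Var(T) = E[T²] − (E[T])² = 1393 − 1369 = 24.
Chebyshev's inequality: Pr(|T − μ| ≥ t) ≤ Var(T)/t² = 24/64 = 0.3750.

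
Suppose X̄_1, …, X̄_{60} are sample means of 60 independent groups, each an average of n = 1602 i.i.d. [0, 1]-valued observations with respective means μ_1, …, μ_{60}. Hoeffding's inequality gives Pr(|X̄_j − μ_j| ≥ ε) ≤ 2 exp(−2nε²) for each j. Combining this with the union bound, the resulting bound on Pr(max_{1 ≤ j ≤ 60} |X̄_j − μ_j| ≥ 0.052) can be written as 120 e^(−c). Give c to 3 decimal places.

8.664

Union bound over the 60 events: Pr(max_{1 ≤ j ≤ 60} |X̄_j − μ_j| ≥ 0.052) ≤ 60·2·exp(−2nε²) = 120 exp(−2·1602·0.052²).
So c = 2·1602·0.052² = 8.6636.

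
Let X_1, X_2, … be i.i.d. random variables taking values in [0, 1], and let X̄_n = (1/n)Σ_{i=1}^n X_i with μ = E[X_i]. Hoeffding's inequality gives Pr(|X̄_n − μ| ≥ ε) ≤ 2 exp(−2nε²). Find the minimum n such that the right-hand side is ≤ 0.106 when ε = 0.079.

236

Require 2·exp(−2nε²) ≤ 0.106, i.e. 2nε² ≥ ln(2/0.106) = 2.937463.
So n ≥ 2.937463 / (2·0.079²) = 235.336.
The smallest integer n is 236.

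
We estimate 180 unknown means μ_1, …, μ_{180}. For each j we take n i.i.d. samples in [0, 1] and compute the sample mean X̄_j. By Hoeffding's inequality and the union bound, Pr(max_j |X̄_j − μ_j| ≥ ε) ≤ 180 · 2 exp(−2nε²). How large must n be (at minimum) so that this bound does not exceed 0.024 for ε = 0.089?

Need 2·180·exp(−2nε²) ≤ 0.024, i.e. exp(−2nε²) ≤ 0.024/360.
So 2nε² ≥ ln(360/0.024) = 9.615805.
Hence n ≥ 9.615805/(2·0.089²) = 606.982.
The smallest integer n is 607.

607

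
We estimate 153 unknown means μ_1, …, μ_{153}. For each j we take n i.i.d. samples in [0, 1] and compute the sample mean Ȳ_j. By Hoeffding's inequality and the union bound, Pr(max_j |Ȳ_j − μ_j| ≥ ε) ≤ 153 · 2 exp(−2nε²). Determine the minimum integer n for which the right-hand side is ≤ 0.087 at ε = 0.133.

231

Need 2·153·exp(−2nε²) ≤ 0.087, i.e. exp(−2nε²) ≤ 0.087/306.
So 2nε² ≥ ln(306/0.087) = 8.165432.
Hence n ≥ 8.165432/(2·0.133²) = 230.805.
The smallest integer n is 231.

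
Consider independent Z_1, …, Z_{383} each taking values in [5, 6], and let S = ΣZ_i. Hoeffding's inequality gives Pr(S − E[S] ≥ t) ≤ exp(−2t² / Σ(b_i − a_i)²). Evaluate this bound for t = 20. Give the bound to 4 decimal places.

0.1238

Σ(b_i − a_i)² = 383·(1)² = 383.
Exponent = 2·20²/383 = 2.0888.
Bound = exp(−2.0888) = 0.12384.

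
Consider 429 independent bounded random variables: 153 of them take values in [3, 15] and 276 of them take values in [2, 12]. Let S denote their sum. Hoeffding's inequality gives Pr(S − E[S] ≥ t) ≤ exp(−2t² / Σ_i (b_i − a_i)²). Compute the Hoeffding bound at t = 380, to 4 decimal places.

0.0030

Σ(b_i − a_i)² = 153·12² + 276·10² = 49632.
Exponent = 2·380² / 49632 = 5.81883.
Bound = exp(−5.81883) = 0.00297.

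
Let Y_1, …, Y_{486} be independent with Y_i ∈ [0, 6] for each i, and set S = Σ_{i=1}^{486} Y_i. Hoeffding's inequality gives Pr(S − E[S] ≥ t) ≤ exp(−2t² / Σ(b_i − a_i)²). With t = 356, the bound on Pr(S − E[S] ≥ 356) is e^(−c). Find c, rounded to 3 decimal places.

Σ(b_i − a_i)² = 486·(6)² = 17496.
c = 2t²/17496 = 2·356²/17496 = 14.4874.

14.487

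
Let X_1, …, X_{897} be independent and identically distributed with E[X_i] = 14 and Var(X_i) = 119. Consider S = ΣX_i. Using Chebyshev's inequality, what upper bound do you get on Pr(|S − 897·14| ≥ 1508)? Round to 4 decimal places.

Var(S) = n·Var(X_i) = 897·119 = 106743.
Chebyshev: Pr(|S − 897·14| ≥ 1508) ≤ Var(S)/1508² = 106743/2274064 = 0.0469.

0.0469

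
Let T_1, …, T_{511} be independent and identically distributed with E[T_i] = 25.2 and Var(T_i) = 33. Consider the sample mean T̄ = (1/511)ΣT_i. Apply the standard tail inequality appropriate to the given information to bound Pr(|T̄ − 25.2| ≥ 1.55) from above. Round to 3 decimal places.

0.027

With mean and variance of each term known, Chebyshev's inequality bounds the deviation of the sum (or sample mean).
Var(T̄) = Var(T_i)/n = 33/511 = 0.064579.
Chebyshev: Pr(|T̄ − 25.2| ≥ 1.55) ≤ Var(T̄)/(1.55)² = 33/(511·1.55²) = 0.0269.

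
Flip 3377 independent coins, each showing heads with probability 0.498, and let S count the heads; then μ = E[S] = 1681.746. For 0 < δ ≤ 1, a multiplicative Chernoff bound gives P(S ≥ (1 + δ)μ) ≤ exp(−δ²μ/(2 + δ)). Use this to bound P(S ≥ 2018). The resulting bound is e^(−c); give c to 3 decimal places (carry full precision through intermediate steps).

30.561

Write 2018 = (1 + δ)μ, so δ = 2018/1681.746 − 1 = 0.1999434…
Then the exponent is δ²μ/(2 + δ) = (2018 − μ)² / (μ·(2 + δ)) = 30.560680.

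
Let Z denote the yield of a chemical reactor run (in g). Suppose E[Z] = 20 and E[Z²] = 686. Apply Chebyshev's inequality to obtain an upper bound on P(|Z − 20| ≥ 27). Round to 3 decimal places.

Var(Z) = E[Z²] − (E[Z])² = 686 − 400 = 286.
Chebyshev's inequality: P(|Z − μ| ≥ t) ≤ Var(Z)/t² = 286/729 = 0.3923.

0.392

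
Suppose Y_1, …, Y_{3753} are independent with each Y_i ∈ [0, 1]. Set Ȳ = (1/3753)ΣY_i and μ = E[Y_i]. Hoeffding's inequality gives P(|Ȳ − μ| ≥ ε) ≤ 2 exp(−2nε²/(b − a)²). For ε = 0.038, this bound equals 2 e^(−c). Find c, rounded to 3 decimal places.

c = 2nε²/(b − a)² = 2·3753·0.038² / 1² = 10.8387.

10.839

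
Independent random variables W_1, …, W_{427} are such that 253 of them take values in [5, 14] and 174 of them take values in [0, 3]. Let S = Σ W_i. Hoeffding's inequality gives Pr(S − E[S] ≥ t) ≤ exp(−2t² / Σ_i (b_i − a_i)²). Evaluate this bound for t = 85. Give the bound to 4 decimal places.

Σ(b_i − a_i)² = 253·9² + 174·3² = 22059.
Exponent = 2·85² / 22059 = 0.65506.
Bound = exp(−0.65506) = 0.51941.

0.5194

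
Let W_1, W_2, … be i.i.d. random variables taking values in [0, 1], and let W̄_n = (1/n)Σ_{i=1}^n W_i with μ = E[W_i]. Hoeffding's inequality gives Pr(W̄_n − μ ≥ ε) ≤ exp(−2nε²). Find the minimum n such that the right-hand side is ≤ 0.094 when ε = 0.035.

966

Require exp(−2nε²) ≤ 0.094, i.e. 2nε² ≥ ln(1/0.094) = 2.364460.
So n ≥ 2.364460 / (2·0.035²) = 965.086.
The smallest integer n is 966.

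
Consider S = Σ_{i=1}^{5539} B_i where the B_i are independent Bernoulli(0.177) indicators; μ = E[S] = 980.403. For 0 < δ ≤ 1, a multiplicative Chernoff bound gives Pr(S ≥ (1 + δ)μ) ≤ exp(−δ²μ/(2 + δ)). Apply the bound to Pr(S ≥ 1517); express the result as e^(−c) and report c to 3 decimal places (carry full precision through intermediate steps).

Write 1517 = (1 + δ)μ, so δ = 1517/980.403 − 1 = 0.5473229…
Then the exponent is δ²μ/(2 + δ) = (1517 − μ)² / (μ·(2 + δ)) = 115.294304.

115.294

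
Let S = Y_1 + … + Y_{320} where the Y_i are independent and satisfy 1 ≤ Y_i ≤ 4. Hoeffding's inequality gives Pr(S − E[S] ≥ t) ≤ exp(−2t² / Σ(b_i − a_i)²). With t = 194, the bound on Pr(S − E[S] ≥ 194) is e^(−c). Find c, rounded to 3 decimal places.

26.136

Σ(b_i − a_i)² = 320·(3)² = 2880.
c = 2t²/2880 = 2·194²/2880 = 26.1361.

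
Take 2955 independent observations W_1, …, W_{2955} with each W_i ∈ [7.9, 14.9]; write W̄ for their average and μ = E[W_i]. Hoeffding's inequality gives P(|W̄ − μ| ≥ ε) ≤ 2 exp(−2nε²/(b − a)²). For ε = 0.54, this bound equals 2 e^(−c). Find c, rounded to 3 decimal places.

35.171

c = 2nε²/(b − a)² = 2·2955·0.54² / 7² = 35.1705.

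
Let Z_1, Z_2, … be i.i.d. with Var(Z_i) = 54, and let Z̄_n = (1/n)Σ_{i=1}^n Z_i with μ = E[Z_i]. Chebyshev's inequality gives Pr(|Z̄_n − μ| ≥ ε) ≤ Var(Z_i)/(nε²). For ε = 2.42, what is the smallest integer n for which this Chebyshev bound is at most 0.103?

90

Require 54/(n·2.42²) ≤ 0.103, i.e. n ≥ 54/(0.103·2.42²) = 89.521.
The smallest integer n is 90.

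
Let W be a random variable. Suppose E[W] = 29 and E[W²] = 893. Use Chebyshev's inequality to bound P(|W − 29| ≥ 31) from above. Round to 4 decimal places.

0.0541

Var(W) = E[W²] − (E[W])² = 893 − 841 = 52.
Chebyshev's inequality: P(|W − μ| ≥ t) ≤ Var(W)/t² = 52/961 = 0.0541.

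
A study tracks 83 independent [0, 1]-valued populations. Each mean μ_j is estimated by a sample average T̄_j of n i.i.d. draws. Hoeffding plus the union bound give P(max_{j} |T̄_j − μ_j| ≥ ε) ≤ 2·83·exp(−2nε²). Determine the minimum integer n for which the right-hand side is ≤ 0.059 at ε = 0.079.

Need 2·83·exp(−2nε²) ≤ 0.059, i.e. exp(−2nε²) ≤ 0.059/166.
So 2nε² ≥ ln(166/0.059) = 7.942206.
Hence n ≥ 7.942206/(2·0.079²) = 636.293.
The smallest integer n is 637.

637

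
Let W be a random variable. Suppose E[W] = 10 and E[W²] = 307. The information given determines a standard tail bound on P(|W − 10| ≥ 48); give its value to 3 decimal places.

0.090

The first two moments determine the variance, so Chebyshev's inequality is the sharpest standard bound available.
Var(W) = E[W²] − (E[W])² = 307 − 100 = 207.
Chebyshev's inequality: P(|W − μ| ≥ t) ≤ Var(W)/t² = 207/2304 = 0.0898.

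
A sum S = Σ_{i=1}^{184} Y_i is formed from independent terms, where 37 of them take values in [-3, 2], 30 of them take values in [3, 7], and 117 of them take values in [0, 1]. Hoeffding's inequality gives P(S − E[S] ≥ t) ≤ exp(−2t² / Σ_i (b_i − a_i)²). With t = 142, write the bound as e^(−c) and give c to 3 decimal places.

Σ(b_i − a_i)² = 37·5² + 30·4² + 117·1² = 1522.
c = 2t² / 1522 = 2·142² / 1522 = 26.4967.

26.497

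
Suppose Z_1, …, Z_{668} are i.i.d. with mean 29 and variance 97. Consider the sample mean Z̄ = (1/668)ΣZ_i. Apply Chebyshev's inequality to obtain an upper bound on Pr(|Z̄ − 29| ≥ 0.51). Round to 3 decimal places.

0.558

Var(Z̄) = Var(Z_i)/n = 97/668 = 0.14521.
Chebyshev: Pr(|Z̄ − 29| ≥ 0.51) ≤ Var(Z̄)/(0.51)² = 97/(668·0.51²) = 0.5583.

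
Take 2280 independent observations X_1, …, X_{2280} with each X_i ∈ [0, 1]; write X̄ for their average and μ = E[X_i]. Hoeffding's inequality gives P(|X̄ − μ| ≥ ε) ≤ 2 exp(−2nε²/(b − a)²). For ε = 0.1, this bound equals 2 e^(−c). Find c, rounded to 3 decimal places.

c = 2nε²/(b − a)² = 2·2280·0.1² / 1² = 45.6000.

45.600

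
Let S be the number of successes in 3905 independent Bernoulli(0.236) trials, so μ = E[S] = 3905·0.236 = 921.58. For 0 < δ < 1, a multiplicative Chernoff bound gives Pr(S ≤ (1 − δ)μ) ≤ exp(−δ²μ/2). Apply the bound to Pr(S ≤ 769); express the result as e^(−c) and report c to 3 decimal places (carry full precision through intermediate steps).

12.631

Write 769 = (1 − δ)μ, so δ = 1 − 769/921.58 = 0.1655635…
Then the exponent is δ²μ/2 = (μ − 769)²/(2μ) = 12.630839.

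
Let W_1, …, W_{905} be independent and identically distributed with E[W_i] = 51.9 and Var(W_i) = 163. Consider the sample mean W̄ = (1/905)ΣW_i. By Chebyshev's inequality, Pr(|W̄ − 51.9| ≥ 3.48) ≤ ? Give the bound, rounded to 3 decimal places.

Var(W̄) = Var(W_i)/n = 163/905 = 0.18011.
Chebyshev: Pr(|W̄ − 51.9| ≥ 3.48) ≤ Var(W̄)/(3.48)² = 163/(905·3.48²) = 0.0149.

0.015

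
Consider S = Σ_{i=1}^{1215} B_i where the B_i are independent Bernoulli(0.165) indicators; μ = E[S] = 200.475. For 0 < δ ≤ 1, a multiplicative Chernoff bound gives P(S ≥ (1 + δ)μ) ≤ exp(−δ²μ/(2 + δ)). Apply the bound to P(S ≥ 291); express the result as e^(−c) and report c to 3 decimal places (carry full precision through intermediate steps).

Write 291 = (1 + δ)μ, so δ = 291/200.475 − 1 = 0.4515526…
Then the exponent is δ²μ/(2 + δ) = (291 − μ)² / (μ·(2 + δ)) = 16.673840.

16.674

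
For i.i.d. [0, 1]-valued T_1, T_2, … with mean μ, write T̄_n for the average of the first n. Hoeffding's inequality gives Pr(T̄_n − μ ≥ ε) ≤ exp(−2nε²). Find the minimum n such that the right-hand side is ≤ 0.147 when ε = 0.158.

Require exp(−2nε²) ≤ 0.147, i.e. 2nε² ≥ ln(1/0.147) = 1.917323.
So n ≥ 1.917323 / (2·0.158²) = 38.402.
The smallest integer n is 39.

39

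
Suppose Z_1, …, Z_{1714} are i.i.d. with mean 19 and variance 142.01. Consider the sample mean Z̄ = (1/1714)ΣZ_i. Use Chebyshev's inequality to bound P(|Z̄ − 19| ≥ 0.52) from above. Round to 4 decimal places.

Var(Z̄) = Var(Z_i)/n = 142.01/1714 = 0.082853.
Chebyshev: P(|Z̄ − 19| ≥ 0.52) ≤ Var(Z̄)/(0.52)² = 142.01/(1714·0.52²) = 0.3064.

0.3064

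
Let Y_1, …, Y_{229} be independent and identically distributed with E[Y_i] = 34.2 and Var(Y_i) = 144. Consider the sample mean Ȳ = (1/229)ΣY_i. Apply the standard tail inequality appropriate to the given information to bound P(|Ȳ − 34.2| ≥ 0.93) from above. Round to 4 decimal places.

With mean and variance of each term known, Chebyshev's inequality bounds the deviation of the sum (or sample mean).
Var(Ȳ) = Var(Y_i)/n = 144/229 = 0.62882.
Chebyshev: P(|Ȳ − 34.2| ≥ 0.93) ≤ Var(Ȳ)/(0.93)² = 144/(229·0.93²) = 0.7270.

0.7270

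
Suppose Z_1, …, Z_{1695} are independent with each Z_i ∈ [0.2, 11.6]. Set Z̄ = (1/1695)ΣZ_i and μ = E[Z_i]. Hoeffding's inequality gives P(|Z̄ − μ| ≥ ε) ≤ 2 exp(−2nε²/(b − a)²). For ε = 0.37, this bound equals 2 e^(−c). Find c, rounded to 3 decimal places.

3.571

c = 2nε²/(b − a)² = 2·1695·0.37² / 11.4² = 3.5710.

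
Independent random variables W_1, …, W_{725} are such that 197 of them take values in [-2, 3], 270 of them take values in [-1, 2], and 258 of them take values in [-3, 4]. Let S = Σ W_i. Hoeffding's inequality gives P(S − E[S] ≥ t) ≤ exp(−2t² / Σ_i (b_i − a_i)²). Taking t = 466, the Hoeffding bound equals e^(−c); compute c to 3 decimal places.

Σ(b_i − a_i)² = 197·5² + 270·3² + 258·7² = 19997.
c = 2t² / 19997 = 2·466² / 19997 = 21.7189.

21.719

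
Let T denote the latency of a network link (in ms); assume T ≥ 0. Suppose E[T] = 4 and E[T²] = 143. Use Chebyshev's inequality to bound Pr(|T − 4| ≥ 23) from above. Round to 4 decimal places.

0.2401

Var(T) = E[T²] − (E[T])² = 143 − 16 = 127.
Chebyshev's inequality: Pr(|T − μ| ≥ t) ≤ Var(T)/t² = 127/529 = 0.2401.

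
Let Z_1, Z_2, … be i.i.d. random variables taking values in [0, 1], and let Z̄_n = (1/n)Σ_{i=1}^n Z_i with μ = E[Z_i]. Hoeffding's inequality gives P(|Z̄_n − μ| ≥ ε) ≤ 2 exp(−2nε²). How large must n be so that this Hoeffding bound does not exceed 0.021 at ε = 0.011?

Require 2·exp(−2nε²) ≤ 0.021, i.e. 2nε² ≥ ln(2/0.021) = 4.556380.
So n ≥ 4.556380 / (2·0.011²) = 18828.017.
The smallest integer n is 18829.

18829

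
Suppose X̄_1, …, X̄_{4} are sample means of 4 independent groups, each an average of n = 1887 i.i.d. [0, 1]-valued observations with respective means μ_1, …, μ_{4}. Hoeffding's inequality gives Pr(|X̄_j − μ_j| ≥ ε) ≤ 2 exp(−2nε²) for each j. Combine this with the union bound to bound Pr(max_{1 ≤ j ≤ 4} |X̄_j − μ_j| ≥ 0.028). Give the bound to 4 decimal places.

Per-experiment Hoeffding bound: 2·exp(−2·1887·0.028²) = 2·exp(−2.95882) = 0.10376.
Union bound over 4 events: 4·0.10376 = 0.41504.

0.4150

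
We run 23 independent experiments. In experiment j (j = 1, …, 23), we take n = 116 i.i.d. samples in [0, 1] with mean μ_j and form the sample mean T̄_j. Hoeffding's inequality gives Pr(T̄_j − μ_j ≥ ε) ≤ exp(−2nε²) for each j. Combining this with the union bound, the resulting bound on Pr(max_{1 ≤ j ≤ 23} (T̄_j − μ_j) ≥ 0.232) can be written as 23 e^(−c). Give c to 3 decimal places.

12.487

Union bound over the 23 events: Pr(max_{1 ≤ j ≤ 23} (T̄_j − μ_j) ≥ 0.232) ≤ 23·exp(−2nε²) = 23 exp(−2·116·0.232²).
So c = 2·116·0.232² = 12.4872.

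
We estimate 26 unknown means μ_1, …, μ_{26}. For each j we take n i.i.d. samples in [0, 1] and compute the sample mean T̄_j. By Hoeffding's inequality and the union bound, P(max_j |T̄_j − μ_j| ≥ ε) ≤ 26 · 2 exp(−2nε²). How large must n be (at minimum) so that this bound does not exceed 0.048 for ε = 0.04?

Need 2·26·exp(−2nε²) ≤ 0.048, i.e. exp(−2nε²) ≤ 0.048/52.
So 2nε² ≥ ln(52/0.048) = 6.987798.
Hence n ≥ 6.987798/(2·0.04²) = 2183.687.
The smallest integer n is 2184.

2184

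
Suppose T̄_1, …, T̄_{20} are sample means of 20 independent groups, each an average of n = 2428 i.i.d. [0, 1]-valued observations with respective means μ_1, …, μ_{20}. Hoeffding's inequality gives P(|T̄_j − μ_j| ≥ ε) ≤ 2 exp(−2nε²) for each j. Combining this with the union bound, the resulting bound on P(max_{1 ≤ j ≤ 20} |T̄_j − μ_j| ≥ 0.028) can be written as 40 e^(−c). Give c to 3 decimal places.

3.807

Union bound over the 20 events: P(max_{1 ≤ j ≤ 20} |T̄_j − μ_j| ≥ 0.028) ≤ 20·2·exp(−2nε²) = 40 exp(−2·2428·0.028²).
So c = 2·2428·0.028² = 3.8071.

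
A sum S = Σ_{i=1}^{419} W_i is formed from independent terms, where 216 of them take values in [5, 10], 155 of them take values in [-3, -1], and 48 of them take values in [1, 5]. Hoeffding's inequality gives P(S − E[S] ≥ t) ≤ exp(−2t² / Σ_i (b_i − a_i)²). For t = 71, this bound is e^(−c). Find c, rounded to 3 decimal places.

1.485

Σ(b_i − a_i)² = 216·5² + 155·2² + 48·4² = 6788.
c = 2t² / 6788 = 2·71² / 6788 = 1.4853.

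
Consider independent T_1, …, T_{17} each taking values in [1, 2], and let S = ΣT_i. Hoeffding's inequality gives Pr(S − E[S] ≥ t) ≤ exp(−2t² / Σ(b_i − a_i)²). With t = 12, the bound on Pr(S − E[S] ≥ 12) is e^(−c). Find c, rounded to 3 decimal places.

Σ(b_i − a_i)² = 17·(1)² = 17.
c = 2t²/17 = 2·12²/17 = 16.9412.

16.941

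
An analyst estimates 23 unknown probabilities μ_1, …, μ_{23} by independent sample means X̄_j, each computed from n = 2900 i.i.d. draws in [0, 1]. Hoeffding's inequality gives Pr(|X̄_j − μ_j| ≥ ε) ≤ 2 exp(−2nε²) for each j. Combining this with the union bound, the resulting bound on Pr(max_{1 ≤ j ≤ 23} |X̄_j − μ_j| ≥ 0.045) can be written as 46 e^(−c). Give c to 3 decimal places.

Union bound over the 23 events: Pr(max_{1 ≤ j ≤ 23} |X̄_j − μ_j| ≥ 0.045) ≤ 23·2·exp(−2nε²) = 46 exp(−2·2900·0.045²).
So c = 2·2900·0.045² = 11.7450.

11.745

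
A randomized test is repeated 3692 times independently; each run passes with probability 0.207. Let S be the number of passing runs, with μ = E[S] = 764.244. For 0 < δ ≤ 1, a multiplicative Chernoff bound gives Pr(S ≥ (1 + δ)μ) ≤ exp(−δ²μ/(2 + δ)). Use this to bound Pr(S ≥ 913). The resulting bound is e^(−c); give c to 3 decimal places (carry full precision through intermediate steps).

13.193

Write 913 = (1 + δ)μ, so δ = 913/764.244 − 1 = 0.1946446…
Then the exponent is δ²μ/(2 + δ) = (913 − μ)² / (μ·(2 + δ)) = 13.193279.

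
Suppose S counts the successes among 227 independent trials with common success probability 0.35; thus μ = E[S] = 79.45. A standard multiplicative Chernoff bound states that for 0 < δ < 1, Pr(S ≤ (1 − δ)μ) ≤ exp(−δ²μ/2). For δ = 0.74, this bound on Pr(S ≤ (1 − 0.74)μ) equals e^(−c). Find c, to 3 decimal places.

c = δ²μ/2 = 0.74²·79.45/2 = 21.7534.

21.753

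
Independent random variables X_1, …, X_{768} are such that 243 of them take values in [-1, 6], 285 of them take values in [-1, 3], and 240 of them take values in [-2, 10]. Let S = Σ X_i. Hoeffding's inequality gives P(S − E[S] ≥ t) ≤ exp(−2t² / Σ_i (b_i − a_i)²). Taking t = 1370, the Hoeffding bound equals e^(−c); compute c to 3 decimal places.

Σ(b_i − a_i)² = 243·7² + 285·4² + 240·12² = 51027.
c = 2t² / 51027 = 2·1370² / 51027 = 73.5650.

73.565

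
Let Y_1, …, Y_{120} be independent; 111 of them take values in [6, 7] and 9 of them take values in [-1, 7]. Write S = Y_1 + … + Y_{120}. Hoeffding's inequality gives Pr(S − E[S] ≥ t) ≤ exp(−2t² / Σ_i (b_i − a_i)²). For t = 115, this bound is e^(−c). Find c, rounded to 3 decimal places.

38.501

Σ(b_i − a_i)² = 111·1² + 9·8² = 687.
c = 2t² / 687 = 2·115² / 687 = 38.5007.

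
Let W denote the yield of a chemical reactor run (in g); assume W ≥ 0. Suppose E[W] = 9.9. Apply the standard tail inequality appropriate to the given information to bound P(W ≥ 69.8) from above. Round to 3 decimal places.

0.142

Only the mean of a non-negative variable is known, so Markov's inequality is the applicable tail bound.
Markov's inequality: for a non-negative random variable, P(W ≥ a) ≤ E[W]/a.
Here E[W] = 9.9 and a = 69.8, so the bound is 9.9/69.8 = 0.1418.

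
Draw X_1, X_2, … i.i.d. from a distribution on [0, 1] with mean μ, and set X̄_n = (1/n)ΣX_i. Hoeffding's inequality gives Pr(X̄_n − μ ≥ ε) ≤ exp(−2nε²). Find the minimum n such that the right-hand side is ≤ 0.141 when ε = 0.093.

Require exp(−2nε²) ≤ 0.141, i.e. 2nε² ≥ ln(1/0.141) = 1.958995.
So n ≥ 1.958995 / (2·0.093²) = 113.250.
The smallest integer n is 114.

114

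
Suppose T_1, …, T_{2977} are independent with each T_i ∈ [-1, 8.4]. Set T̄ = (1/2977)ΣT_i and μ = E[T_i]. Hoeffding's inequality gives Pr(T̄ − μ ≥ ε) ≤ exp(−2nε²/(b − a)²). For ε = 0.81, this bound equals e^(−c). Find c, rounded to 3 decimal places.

c = 2nε²/(b − a)² = 2·2977·0.81² / 9.4² = 44.2103.

44.210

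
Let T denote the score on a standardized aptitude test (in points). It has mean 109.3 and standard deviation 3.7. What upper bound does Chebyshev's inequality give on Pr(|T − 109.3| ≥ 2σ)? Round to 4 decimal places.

Chebyshev: Pr(|T − μ| ≥ t) ≤ Var(T)/t².
Var(T) = σ² = 3.7² = 13.69.
t = 2·3.7 = 7.4.
Bound = 13.69 / 54.76 = 0.2500.

0.2500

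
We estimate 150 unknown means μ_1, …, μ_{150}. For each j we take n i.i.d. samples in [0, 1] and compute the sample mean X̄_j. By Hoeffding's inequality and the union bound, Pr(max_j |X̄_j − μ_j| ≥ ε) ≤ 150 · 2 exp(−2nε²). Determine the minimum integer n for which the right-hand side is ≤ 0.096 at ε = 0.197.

Need 2·150·exp(−2nε²) ≤ 0.096, i.e. exp(−2nε²) ≤ 0.096/300.
So 2nε² ≥ ln(300/0.096) = 8.047190.
Hence n ≥ 8.047190/(2·0.197²) = 103.677.
The smallest integer n is 104.

104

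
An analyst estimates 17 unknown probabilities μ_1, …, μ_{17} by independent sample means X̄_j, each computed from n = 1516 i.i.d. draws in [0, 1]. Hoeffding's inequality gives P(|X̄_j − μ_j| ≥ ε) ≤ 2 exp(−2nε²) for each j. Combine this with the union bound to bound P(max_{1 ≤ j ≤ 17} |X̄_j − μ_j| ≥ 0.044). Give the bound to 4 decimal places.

0.0960

Per-experiment Hoeffding bound: 2·exp(−2·1516·0.044²) = 2·exp(−5.86995) = 0.005646.
Union bound over 17 events: 17·0.005646 = 0.09598.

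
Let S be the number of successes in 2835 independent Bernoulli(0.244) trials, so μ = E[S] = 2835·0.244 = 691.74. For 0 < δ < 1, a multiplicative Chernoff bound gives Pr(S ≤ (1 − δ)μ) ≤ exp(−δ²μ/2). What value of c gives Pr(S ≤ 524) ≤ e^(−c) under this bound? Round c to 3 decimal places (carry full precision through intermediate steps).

20.338

Write 524 = (1 − δ)μ, so δ = 1 − 524/691.74 = 0.24249…
Then the exponent is δ²μ/2 = (μ − 524)²/(2μ) = 20.337632.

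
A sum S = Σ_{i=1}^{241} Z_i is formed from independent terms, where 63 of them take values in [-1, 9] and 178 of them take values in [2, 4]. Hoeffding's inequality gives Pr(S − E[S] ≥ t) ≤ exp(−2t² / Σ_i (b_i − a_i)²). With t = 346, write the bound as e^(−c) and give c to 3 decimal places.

34.146

Σ(b_i − a_i)² = 63·10² + 178·2² = 7012.
c = 2t² / 7012 = 2·346² / 7012 = 34.1460.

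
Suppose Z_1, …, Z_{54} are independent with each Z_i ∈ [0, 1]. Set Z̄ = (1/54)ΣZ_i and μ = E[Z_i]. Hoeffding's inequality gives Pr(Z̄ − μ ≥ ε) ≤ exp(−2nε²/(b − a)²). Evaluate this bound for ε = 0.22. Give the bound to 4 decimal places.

Exponent: 2nε²/(b − a)² = 2·54·0.22² / 1² = 5.22720.
Bound = exp(−5.22720) = 0.00537.

0.0054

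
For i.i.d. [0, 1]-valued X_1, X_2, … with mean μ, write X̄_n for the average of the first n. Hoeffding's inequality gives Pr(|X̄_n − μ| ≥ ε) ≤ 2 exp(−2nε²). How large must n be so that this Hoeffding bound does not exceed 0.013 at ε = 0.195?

67

Require 2·exp(−2nε²) ≤ 0.013, i.e. 2nε² ≥ ln(2/0.013) = 5.035953.
So n ≥ 5.035953 / (2·0.195²) = 66.219.
The smallest integer n is 67.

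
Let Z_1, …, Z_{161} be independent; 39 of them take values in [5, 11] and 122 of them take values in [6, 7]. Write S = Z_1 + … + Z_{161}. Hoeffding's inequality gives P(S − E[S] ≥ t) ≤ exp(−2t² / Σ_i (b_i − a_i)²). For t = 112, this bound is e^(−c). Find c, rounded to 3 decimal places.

16.440

Σ(b_i − a_i)² = 39·6² + 122·1² = 1526.
c = 2t² / 1526 = 2·112² / 1526 = 16.4404.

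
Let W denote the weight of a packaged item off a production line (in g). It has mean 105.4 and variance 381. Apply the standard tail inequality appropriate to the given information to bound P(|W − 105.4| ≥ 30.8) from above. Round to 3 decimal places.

0.402

Mean and variance are known, so Chebyshev's inequality applies.
Chebyshev: P(|W − μ| ≥ t) ≤ Var(W)/t².
Bound = 381 / 948.64 = 0.4016.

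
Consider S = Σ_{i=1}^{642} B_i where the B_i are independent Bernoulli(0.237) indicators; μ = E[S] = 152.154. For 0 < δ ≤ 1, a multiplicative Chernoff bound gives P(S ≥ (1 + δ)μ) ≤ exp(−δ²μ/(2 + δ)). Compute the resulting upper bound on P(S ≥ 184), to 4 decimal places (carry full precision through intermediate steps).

Write 184 = (1 + δ)μ, so δ = 184/152.154 − 1 = 0.2093011…
Then the exponent is δ²μ/(2 + δ) = (184 − μ)² / (μ·(2 + δ)) = 3.016974.
Bound = exp(−3.016974) = 0.04895.

0.0489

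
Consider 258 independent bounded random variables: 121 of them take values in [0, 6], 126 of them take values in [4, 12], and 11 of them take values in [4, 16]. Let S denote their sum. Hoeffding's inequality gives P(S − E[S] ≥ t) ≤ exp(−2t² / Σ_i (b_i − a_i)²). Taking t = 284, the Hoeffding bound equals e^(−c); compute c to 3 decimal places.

Σ(b_i − a_i)² = 121·6² + 126·8² + 11·12² = 14004.
c = 2t² / 14004 = 2·284² / 14004 = 11.5190.

11.519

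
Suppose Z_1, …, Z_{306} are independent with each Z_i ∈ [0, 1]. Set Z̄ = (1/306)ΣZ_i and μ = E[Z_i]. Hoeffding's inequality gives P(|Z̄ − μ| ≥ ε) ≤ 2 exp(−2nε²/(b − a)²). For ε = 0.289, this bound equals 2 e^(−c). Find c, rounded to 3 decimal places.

c = 2nε²/(b − a)² = 2·306·0.289² / 1² = 51.1149.

51.115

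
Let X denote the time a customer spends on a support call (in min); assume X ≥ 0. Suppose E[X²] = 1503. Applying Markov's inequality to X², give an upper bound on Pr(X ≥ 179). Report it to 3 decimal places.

0.047

Since X ≥ 0, the event {X ≥ 179} is the same as {X² ≥ 32041}.
Markov's inequality applied to X² gives Pr(X² ≥ 32041) ≤ E[X²]/32041 = 1503/32041 = 0.0469.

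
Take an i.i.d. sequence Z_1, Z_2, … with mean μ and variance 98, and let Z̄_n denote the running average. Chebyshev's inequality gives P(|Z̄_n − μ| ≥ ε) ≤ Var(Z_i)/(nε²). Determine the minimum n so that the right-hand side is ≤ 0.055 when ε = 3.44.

151

Require 98/(n·3.44²) ≤ 0.055, i.e. n ≥ 98/(0.055·3.44²) = 150.573.
The smallest integer n is 151.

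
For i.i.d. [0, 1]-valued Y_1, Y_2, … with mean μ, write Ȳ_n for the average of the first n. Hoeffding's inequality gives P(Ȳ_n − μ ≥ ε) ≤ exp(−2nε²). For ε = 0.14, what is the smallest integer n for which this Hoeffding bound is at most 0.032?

Require exp(−2nε²) ≤ 0.032, i.e. 2nε² ≥ ln(1/0.032) = 3.442019.
So n ≥ 3.442019 / (2·0.14²) = 87.807.
The smallest integer n is 88.

88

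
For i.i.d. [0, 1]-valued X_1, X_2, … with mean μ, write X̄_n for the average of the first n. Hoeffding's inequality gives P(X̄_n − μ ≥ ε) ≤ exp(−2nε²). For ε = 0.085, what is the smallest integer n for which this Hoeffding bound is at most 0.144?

Require exp(−2nε²) ≤ 0.144, i.e. 2nε² ≥ ln(1/0.144) = 1.937942.
So n ≥ 1.937942 / (2·0.085²) = 134.114.
The smallest integer n is 135.

135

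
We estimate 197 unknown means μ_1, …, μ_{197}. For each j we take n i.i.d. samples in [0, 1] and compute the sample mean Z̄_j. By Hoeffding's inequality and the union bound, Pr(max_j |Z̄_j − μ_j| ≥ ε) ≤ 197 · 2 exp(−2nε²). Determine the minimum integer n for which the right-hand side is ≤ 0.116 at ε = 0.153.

Need 2·197·exp(−2nε²) ≤ 0.116, i.e. exp(−2nε²) ≤ 0.116/394.
So 2nε² ≥ ln(394/0.116) = 8.130516.
Hence n ≥ 8.130516/(2·0.153²) = 173.662.
The smallest integer n is 174.

174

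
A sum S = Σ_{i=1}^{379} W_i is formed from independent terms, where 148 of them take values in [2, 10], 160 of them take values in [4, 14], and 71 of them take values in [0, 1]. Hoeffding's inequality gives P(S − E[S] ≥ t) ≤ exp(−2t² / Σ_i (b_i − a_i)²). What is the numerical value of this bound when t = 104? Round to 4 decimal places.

0.4287

Σ(b_i − a_i)² = 148·8² + 160·10² + 71·1² = 25543.
Exponent = 2·104² / 25543 = 0.84689.
Bound = exp(−0.84689) = 0.42875.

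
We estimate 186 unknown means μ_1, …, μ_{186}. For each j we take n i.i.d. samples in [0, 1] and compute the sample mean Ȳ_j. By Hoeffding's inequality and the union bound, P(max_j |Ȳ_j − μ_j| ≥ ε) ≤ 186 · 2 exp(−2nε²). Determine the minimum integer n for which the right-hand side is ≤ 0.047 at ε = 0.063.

1131

Need 2·186·exp(−2nε²) ≤ 0.047, i.e. exp(−2nε²) ≤ 0.047/372.
So 2nε² ≥ ln(372/0.047) = 8.976502.
Hence n ≥ 8.976502/(2·0.063²) = 1130.827.
The smallest integer n is 1131.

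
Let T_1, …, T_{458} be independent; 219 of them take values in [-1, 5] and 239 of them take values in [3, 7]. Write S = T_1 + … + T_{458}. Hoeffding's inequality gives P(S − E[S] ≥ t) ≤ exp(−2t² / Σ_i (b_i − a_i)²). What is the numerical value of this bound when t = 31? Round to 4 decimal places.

0.8486

Σ(b_i − a_i)² = 219·6² + 239·4² = 11708.
Exponent = 2·31² / 11708 = 0.16416.
Bound = exp(−0.16416) = 0.84861.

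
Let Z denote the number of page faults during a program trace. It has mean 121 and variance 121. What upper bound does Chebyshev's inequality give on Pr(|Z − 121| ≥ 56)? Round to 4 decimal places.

Chebyshev: Pr(|Z − μ| ≥ t) ≤ Var(Z)/t².
Bound = 121 / 3136 = 0.0386.

0.0386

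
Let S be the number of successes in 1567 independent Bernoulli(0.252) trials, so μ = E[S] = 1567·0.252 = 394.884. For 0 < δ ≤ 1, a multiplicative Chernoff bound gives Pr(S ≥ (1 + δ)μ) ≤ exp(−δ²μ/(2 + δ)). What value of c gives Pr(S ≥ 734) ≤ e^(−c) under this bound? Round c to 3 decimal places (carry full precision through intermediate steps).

Write 734 = (1 + δ)μ, so δ = 734/394.884 − 1 = 0.8587737…
Then the exponent is δ²μ/(2 + δ) = (734 − μ)² / (μ·(2 + δ)) = 101.870220.

101.870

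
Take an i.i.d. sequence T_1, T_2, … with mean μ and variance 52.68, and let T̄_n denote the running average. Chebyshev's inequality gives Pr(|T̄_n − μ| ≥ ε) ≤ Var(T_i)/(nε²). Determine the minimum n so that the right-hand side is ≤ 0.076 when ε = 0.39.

Require 52.68/(n·0.39²) ≤ 0.076, i.e. n ≥ 52.68/(0.076·0.39²) = 4557.251.
The smallest integer n is 4558.

4558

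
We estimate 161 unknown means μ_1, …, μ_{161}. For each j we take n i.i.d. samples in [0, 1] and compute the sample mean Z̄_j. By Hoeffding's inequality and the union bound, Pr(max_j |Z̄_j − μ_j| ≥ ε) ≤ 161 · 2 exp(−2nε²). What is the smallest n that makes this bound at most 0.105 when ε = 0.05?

Need 2·161·exp(−2nε²) ≤ 0.105, i.e. exp(−2nε²) ≤ 0.105/322.
So 2nε² ≥ ln(322/0.105) = 8.028346.
Hence n ≥ 8.028346/(2·0.05²) = 1605.669.
The smallest integer n is 1606.

1606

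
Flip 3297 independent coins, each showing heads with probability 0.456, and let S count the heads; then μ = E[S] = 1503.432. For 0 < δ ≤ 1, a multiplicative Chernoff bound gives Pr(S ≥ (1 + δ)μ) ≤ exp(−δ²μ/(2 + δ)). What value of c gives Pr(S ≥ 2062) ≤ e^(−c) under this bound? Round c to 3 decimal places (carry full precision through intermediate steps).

87.506

Write 2062 = (1 + δ)μ, so δ = 2062/1503.432 − 1 = 0.3715286…
Then the exponent is δ²μ/(2 + δ) = (2062 − μ)² / (μ·(2 + δ)) = 87.506426.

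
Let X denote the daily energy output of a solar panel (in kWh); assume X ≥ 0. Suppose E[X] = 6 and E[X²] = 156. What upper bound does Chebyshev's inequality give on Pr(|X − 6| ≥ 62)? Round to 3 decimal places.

Var(X) = E[X²] − (E[X])² = 156 − 36 = 120.
Chebyshev's inequality: Pr(|X − μ| ≥ t) ≤ Var(X)/t² = 120/3844 = 0.0312.

0.031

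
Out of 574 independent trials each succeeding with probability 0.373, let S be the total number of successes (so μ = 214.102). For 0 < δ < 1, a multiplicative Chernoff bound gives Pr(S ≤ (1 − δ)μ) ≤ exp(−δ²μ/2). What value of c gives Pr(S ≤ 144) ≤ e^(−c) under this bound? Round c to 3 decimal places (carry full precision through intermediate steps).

11.477

Write 144 = (1 − δ)μ, so δ = 1 − 144/214.102 = 0.3274234…
Then the exponent is δ²μ/2 = (μ − 144)²/(2μ) = 11.476517.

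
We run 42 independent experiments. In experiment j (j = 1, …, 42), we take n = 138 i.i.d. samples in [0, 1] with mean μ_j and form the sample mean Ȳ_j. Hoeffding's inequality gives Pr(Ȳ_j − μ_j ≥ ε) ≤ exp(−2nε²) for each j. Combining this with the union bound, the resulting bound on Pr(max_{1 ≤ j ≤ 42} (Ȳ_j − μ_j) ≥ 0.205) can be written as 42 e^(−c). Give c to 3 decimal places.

Union bound over the 42 events: Pr(max_{1 ≤ j ≤ 42} (Ȳ_j − μ_j) ≥ 0.205) ≤ 42·exp(−2nε²) = 42 exp(−2·138·0.205²).
So c = 2·138·0.205² = 11.5989.

11.599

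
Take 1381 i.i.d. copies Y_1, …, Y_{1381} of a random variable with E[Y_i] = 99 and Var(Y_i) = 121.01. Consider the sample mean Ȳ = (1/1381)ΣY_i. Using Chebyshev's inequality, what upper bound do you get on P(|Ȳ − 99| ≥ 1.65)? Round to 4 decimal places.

Var(Ȳ) = Var(Y_i)/n = 121.01/1381 = 0.087625.
Chebyshev: P(|Ȳ − 99| ≥ 1.65) ≤ Var(Ȳ)/(1.65)² = 121.01/(1381·1.65²) = 0.0322.

0.0322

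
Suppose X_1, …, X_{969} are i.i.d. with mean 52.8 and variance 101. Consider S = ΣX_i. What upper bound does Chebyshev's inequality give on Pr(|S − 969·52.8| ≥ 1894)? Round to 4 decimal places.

Var(S) = n·Var(X_i) = 969·101 = 97869.
Chebyshev: Pr(|S − 969·52.8| ≥ 1894) ≤ Var(S)/1894² = 97869/3587236 = 0.0273.

0.0273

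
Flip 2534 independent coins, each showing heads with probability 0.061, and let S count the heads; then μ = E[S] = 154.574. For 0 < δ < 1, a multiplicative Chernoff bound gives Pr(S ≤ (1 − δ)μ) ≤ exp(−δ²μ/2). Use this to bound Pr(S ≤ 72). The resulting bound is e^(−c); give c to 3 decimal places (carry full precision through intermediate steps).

Write 72 = (1 − δ)μ, so δ = 1 − 72/154.574 = 0.5342037…
Then the exponent is δ²μ/2 = (μ − 72)²/(2μ) = 22.055667.

22.056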